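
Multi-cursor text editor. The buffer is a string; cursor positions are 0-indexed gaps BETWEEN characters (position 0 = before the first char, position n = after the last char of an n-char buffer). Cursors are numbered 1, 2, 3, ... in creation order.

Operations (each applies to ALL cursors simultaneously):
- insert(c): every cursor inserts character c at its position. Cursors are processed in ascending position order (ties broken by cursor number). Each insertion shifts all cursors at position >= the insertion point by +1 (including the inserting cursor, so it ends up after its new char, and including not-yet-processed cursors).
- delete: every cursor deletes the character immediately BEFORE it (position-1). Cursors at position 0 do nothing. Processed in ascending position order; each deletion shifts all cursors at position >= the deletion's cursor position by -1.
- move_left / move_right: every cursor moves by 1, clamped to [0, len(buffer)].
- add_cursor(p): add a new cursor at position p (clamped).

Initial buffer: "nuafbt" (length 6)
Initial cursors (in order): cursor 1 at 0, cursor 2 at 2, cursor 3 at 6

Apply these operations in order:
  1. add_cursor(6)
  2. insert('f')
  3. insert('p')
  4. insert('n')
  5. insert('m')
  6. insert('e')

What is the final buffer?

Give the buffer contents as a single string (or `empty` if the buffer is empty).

Answer: fpnmenufpnmeafbtffppnnmmee

Derivation:
After op 1 (add_cursor(6)): buffer="nuafbt" (len 6), cursors c1@0 c2@2 c3@6 c4@6, authorship ......
After op 2 (insert('f')): buffer="fnufafbtff" (len 10), cursors c1@1 c2@4 c3@10 c4@10, authorship 1..2....34
After op 3 (insert('p')): buffer="fpnufpafbtffpp" (len 14), cursors c1@2 c2@6 c3@14 c4@14, authorship 11..22....3434
After op 4 (insert('n')): buffer="fpnnufpnafbtffppnn" (len 18), cursors c1@3 c2@8 c3@18 c4@18, authorship 111..222....343434
After op 5 (insert('m')): buffer="fpnmnufpnmafbtffppnnmm" (len 22), cursors c1@4 c2@10 c3@22 c4@22, authorship 1111..2222....34343434
After op 6 (insert('e')): buffer="fpnmenufpnmeafbtffppnnmmee" (len 26), cursors c1@5 c2@12 c3@26 c4@26, authorship 11111..22222....3434343434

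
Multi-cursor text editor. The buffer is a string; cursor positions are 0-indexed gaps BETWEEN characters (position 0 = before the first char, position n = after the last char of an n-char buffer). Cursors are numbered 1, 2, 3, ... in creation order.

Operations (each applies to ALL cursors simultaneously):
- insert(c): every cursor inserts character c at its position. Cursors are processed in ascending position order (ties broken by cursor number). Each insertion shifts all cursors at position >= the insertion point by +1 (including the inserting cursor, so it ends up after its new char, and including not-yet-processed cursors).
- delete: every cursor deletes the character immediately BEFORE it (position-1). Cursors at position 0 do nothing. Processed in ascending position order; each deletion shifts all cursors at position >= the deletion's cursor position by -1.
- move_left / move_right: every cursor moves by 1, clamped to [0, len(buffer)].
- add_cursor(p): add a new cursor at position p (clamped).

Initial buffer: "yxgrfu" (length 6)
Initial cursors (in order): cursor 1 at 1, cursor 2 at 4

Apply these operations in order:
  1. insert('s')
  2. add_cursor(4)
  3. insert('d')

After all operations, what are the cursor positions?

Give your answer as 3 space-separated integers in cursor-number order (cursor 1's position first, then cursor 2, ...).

After op 1 (insert('s')): buffer="ysxgrsfu" (len 8), cursors c1@2 c2@6, authorship .1...2..
After op 2 (add_cursor(4)): buffer="ysxgrsfu" (len 8), cursors c1@2 c3@4 c2@6, authorship .1...2..
After op 3 (insert('d')): buffer="ysdxgdrsdfu" (len 11), cursors c1@3 c3@6 c2@9, authorship .11..3.22..

Answer: 3 9 6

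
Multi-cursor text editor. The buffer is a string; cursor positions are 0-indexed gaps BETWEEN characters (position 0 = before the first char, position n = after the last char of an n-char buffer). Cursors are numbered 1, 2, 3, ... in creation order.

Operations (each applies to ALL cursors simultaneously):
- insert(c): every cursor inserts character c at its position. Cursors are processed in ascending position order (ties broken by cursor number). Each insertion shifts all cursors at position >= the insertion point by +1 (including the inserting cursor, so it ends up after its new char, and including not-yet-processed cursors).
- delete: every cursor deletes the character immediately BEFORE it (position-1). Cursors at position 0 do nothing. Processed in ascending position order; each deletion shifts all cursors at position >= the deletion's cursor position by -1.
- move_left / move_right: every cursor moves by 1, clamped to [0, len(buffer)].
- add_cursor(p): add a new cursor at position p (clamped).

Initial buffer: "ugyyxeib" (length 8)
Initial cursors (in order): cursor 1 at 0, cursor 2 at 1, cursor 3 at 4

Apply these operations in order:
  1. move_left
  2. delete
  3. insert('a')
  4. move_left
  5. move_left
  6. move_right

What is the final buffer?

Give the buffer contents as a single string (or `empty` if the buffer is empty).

Answer: aaugayxeib

Derivation:
After op 1 (move_left): buffer="ugyyxeib" (len 8), cursors c1@0 c2@0 c3@3, authorship ........
After op 2 (delete): buffer="ugyxeib" (len 7), cursors c1@0 c2@0 c3@2, authorship .......
After op 3 (insert('a')): buffer="aaugayxeib" (len 10), cursors c1@2 c2@2 c3@5, authorship 12..3.....
After op 4 (move_left): buffer="aaugayxeib" (len 10), cursors c1@1 c2@1 c3@4, authorship 12..3.....
After op 5 (move_left): buffer="aaugayxeib" (len 10), cursors c1@0 c2@0 c3@3, authorship 12..3.....
After op 6 (move_right): buffer="aaugayxeib" (len 10), cursors c1@1 c2@1 c3@4, authorship 12..3.....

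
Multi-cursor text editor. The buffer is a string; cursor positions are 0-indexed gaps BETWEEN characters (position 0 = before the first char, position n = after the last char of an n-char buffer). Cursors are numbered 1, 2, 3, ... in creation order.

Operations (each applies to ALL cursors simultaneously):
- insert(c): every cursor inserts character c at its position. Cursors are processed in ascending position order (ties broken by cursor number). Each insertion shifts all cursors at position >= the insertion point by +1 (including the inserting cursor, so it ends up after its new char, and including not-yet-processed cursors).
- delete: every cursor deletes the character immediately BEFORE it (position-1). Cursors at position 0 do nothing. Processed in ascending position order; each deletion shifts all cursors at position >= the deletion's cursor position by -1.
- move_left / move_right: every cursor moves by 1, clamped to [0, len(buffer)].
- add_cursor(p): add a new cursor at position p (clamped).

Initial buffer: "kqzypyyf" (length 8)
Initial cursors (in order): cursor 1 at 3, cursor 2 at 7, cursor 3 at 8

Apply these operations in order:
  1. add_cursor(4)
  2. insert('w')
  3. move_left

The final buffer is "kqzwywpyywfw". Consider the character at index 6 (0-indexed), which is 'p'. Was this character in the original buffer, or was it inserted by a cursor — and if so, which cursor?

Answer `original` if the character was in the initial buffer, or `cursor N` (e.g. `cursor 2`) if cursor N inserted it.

After op 1 (add_cursor(4)): buffer="kqzypyyf" (len 8), cursors c1@3 c4@4 c2@7 c3@8, authorship ........
After op 2 (insert('w')): buffer="kqzwywpyywfw" (len 12), cursors c1@4 c4@6 c2@10 c3@12, authorship ...1.4...2.3
After op 3 (move_left): buffer="kqzwywpyywfw" (len 12), cursors c1@3 c4@5 c2@9 c3@11, authorship ...1.4...2.3
Authorship (.=original, N=cursor N): . . . 1 . 4 . . . 2 . 3
Index 6: author = original

Answer: original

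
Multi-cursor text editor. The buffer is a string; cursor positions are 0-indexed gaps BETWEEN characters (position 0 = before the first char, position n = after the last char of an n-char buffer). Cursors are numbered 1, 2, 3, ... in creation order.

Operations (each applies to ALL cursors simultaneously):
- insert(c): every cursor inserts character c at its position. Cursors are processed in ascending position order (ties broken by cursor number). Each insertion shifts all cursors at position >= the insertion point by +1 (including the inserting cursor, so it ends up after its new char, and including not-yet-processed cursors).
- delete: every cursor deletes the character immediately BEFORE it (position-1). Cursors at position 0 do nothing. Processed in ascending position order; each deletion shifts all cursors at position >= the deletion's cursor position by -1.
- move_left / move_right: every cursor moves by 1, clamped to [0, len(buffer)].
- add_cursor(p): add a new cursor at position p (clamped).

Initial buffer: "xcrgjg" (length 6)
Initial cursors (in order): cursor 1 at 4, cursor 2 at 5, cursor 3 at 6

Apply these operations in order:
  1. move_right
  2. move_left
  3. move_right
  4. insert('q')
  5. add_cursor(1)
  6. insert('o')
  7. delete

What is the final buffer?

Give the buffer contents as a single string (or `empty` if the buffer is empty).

After op 1 (move_right): buffer="xcrgjg" (len 6), cursors c1@5 c2@6 c3@6, authorship ......
After op 2 (move_left): buffer="xcrgjg" (len 6), cursors c1@4 c2@5 c3@5, authorship ......
After op 3 (move_right): buffer="xcrgjg" (len 6), cursors c1@5 c2@6 c3@6, authorship ......
After op 4 (insert('q')): buffer="xcrgjqgqq" (len 9), cursors c1@6 c2@9 c3@9, authorship .....1.23
After op 5 (add_cursor(1)): buffer="xcrgjqgqq" (len 9), cursors c4@1 c1@6 c2@9 c3@9, authorship .....1.23
After op 6 (insert('o')): buffer="xocrgjqogqqoo" (len 13), cursors c4@2 c1@8 c2@13 c3@13, authorship .4....11.2323
After op 7 (delete): buffer="xcrgjqgqq" (len 9), cursors c4@1 c1@6 c2@9 c3@9, authorship .....1.23

Answer: xcrgjqgqq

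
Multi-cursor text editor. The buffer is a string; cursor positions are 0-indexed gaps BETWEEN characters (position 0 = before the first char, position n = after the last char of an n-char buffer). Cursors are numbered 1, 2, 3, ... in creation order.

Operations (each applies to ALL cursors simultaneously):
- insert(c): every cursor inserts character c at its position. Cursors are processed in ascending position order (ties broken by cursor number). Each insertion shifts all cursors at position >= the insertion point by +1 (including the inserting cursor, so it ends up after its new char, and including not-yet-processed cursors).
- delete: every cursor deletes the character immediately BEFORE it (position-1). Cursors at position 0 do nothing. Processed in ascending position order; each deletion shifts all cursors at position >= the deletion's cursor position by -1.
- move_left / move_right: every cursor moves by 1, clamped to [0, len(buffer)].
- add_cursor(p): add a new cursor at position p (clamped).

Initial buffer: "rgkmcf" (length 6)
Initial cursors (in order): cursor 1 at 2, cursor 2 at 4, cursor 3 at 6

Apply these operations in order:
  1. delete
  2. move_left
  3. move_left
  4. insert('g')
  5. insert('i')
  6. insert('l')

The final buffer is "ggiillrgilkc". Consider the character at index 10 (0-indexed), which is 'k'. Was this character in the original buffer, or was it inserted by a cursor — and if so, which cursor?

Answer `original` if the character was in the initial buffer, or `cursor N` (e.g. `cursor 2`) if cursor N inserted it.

After op 1 (delete): buffer="rkc" (len 3), cursors c1@1 c2@2 c3@3, authorship ...
After op 2 (move_left): buffer="rkc" (len 3), cursors c1@0 c2@1 c3@2, authorship ...
After op 3 (move_left): buffer="rkc" (len 3), cursors c1@0 c2@0 c3@1, authorship ...
After op 4 (insert('g')): buffer="ggrgkc" (len 6), cursors c1@2 c2@2 c3@4, authorship 12.3..
After op 5 (insert('i')): buffer="ggiirgikc" (len 9), cursors c1@4 c2@4 c3@7, authorship 1212.33..
After op 6 (insert('l')): buffer="ggiillrgilkc" (len 12), cursors c1@6 c2@6 c3@10, authorship 121212.333..
Authorship (.=original, N=cursor N): 1 2 1 2 1 2 . 3 3 3 . .
Index 10: author = original

Answer: original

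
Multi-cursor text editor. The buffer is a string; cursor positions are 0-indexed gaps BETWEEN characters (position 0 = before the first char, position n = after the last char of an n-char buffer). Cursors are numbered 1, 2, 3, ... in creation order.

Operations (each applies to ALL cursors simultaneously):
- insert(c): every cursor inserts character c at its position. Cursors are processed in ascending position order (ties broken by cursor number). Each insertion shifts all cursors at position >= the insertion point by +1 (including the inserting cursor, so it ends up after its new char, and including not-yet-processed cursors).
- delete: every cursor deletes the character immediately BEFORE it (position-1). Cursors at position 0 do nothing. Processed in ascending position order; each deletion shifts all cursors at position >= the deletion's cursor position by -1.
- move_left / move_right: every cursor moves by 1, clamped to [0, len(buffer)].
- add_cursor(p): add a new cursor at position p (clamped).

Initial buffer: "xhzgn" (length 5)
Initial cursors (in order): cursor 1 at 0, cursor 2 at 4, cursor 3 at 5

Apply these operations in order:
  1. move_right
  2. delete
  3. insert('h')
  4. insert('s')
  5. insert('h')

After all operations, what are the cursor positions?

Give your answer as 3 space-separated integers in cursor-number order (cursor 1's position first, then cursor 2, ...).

After op 1 (move_right): buffer="xhzgn" (len 5), cursors c1@1 c2@5 c3@5, authorship .....
After op 2 (delete): buffer="hz" (len 2), cursors c1@0 c2@2 c3@2, authorship ..
After op 3 (insert('h')): buffer="hhzhh" (len 5), cursors c1@1 c2@5 c3@5, authorship 1..23
After op 4 (insert('s')): buffer="hshzhhss" (len 8), cursors c1@2 c2@8 c3@8, authorship 11..2323
After op 5 (insert('h')): buffer="hshhzhhsshh" (len 11), cursors c1@3 c2@11 c3@11, authorship 111..232323

Answer: 3 11 11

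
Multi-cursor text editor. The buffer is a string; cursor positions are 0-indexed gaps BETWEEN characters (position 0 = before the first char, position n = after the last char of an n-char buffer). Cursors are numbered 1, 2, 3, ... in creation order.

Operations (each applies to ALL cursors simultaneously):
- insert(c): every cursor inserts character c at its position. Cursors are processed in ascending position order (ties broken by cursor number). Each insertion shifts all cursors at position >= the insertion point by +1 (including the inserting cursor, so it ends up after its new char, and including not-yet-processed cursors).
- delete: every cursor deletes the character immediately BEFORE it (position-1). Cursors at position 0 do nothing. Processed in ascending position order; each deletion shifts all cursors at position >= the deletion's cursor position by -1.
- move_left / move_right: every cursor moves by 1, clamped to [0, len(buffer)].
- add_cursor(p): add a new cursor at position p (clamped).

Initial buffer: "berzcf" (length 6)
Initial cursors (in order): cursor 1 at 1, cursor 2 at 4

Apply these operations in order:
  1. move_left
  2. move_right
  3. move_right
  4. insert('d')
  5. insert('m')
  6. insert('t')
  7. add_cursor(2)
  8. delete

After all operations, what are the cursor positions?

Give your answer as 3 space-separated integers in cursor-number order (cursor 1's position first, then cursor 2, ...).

After op 1 (move_left): buffer="berzcf" (len 6), cursors c1@0 c2@3, authorship ......
After op 2 (move_right): buffer="berzcf" (len 6), cursors c1@1 c2@4, authorship ......
After op 3 (move_right): buffer="berzcf" (len 6), cursors c1@2 c2@5, authorship ......
After op 4 (insert('d')): buffer="bedrzcdf" (len 8), cursors c1@3 c2@7, authorship ..1...2.
After op 5 (insert('m')): buffer="bedmrzcdmf" (len 10), cursors c1@4 c2@9, authorship ..11...22.
After op 6 (insert('t')): buffer="bedmtrzcdmtf" (len 12), cursors c1@5 c2@11, authorship ..111...222.
After op 7 (add_cursor(2)): buffer="bedmtrzcdmtf" (len 12), cursors c3@2 c1@5 c2@11, authorship ..111...222.
After op 8 (delete): buffer="bdmrzcdmf" (len 9), cursors c3@1 c1@3 c2@8, authorship .11...22.

Answer: 3 8 1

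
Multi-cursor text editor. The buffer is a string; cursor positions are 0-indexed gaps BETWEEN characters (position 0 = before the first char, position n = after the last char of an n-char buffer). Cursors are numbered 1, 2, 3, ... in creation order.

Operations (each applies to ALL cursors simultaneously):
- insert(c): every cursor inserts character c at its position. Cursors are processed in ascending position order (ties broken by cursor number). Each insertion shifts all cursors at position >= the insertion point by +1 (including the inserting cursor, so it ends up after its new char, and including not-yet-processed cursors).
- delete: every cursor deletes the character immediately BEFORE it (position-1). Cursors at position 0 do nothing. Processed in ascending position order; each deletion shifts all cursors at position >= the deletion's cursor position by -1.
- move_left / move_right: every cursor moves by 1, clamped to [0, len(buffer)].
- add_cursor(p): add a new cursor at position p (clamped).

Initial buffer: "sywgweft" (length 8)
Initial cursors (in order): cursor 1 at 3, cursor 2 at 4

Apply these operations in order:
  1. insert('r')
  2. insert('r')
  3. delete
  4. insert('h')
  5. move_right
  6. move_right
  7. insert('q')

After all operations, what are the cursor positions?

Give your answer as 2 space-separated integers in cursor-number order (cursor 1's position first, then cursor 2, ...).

After op 1 (insert('r')): buffer="sywrgrweft" (len 10), cursors c1@4 c2@6, authorship ...1.2....
After op 2 (insert('r')): buffer="sywrrgrrweft" (len 12), cursors c1@5 c2@8, authorship ...11.22....
After op 3 (delete): buffer="sywrgrweft" (len 10), cursors c1@4 c2@6, authorship ...1.2....
After op 4 (insert('h')): buffer="sywrhgrhweft" (len 12), cursors c1@5 c2@8, authorship ...11.22....
After op 5 (move_right): buffer="sywrhgrhweft" (len 12), cursors c1@6 c2@9, authorship ...11.22....
After op 6 (move_right): buffer="sywrhgrhweft" (len 12), cursors c1@7 c2@10, authorship ...11.22....
After op 7 (insert('q')): buffer="sywrhgrqhweqft" (len 14), cursors c1@8 c2@12, authorship ...11.212..2..

Answer: 8 12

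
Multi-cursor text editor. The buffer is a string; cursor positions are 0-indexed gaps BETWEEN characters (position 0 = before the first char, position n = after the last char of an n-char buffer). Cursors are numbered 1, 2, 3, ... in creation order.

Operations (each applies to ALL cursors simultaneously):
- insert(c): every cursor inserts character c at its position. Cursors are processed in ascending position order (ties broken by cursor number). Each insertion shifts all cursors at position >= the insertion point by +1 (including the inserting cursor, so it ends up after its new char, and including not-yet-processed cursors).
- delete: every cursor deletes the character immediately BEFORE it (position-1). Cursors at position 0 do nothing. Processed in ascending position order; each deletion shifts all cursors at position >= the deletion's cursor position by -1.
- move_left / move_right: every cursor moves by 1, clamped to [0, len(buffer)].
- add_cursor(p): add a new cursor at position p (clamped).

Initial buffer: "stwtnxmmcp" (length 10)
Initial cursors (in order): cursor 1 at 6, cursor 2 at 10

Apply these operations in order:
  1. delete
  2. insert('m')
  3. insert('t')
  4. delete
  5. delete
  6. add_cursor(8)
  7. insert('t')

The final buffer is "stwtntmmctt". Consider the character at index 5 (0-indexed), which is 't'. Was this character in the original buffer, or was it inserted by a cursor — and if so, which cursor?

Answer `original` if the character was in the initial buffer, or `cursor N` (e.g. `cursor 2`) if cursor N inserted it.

After op 1 (delete): buffer="stwtnmmc" (len 8), cursors c1@5 c2@8, authorship ........
After op 2 (insert('m')): buffer="stwtnmmmcm" (len 10), cursors c1@6 c2@10, authorship .....1...2
After op 3 (insert('t')): buffer="stwtnmtmmcmt" (len 12), cursors c1@7 c2@12, authorship .....11...22
After op 4 (delete): buffer="stwtnmmmcm" (len 10), cursors c1@6 c2@10, authorship .....1...2
After op 5 (delete): buffer="stwtnmmc" (len 8), cursors c1@5 c2@8, authorship ........
After op 6 (add_cursor(8)): buffer="stwtnmmc" (len 8), cursors c1@5 c2@8 c3@8, authorship ........
After op 7 (insert('t')): buffer="stwtntmmctt" (len 11), cursors c1@6 c2@11 c3@11, authorship .....1...23
Authorship (.=original, N=cursor N): . . . . . 1 . . . 2 3
Index 5: author = 1

Answer: cursor 1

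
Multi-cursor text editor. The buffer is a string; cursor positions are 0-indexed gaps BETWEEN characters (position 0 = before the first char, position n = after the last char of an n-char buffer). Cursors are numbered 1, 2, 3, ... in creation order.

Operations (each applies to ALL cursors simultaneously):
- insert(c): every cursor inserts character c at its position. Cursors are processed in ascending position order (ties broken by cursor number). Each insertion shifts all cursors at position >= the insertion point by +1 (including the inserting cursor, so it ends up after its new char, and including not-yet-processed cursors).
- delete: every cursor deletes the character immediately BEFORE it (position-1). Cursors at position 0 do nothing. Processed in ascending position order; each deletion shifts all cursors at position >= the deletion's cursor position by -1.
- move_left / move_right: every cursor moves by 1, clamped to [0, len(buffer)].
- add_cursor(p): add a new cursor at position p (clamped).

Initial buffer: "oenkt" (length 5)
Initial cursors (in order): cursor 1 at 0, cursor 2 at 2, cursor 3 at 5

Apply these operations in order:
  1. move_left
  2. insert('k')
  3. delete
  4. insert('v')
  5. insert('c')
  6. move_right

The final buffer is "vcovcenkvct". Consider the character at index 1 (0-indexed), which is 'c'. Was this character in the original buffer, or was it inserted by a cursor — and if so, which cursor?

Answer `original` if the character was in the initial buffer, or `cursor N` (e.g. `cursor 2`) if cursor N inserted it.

Answer: cursor 1

Derivation:
After op 1 (move_left): buffer="oenkt" (len 5), cursors c1@0 c2@1 c3@4, authorship .....
After op 2 (insert('k')): buffer="kokenkkt" (len 8), cursors c1@1 c2@3 c3@7, authorship 1.2...3.
After op 3 (delete): buffer="oenkt" (len 5), cursors c1@0 c2@1 c3@4, authorship .....
After op 4 (insert('v')): buffer="vovenkvt" (len 8), cursors c1@1 c2@3 c3@7, authorship 1.2...3.
After op 5 (insert('c')): buffer="vcovcenkvct" (len 11), cursors c1@2 c2@5 c3@10, authorship 11.22...33.
After op 6 (move_right): buffer="vcovcenkvct" (len 11), cursors c1@3 c2@6 c3@11, authorship 11.22...33.
Authorship (.=original, N=cursor N): 1 1 . 2 2 . . . 3 3 .
Index 1: author = 1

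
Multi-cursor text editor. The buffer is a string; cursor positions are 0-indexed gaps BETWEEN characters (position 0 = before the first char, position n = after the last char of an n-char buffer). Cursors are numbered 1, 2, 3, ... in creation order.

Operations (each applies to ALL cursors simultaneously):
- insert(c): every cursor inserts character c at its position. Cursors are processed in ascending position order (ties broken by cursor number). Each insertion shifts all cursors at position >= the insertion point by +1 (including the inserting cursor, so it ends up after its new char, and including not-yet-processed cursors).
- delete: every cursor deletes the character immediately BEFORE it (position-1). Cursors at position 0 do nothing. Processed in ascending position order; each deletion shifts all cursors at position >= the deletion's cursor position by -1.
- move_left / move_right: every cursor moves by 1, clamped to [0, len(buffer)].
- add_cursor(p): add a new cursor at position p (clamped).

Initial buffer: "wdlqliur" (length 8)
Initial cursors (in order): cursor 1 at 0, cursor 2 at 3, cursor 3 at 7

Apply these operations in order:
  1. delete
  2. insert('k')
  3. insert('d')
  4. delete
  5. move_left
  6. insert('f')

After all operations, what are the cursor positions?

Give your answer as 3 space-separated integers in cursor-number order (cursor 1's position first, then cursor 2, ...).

After op 1 (delete): buffer="wdqlir" (len 6), cursors c1@0 c2@2 c3@5, authorship ......
After op 2 (insert('k')): buffer="kwdkqlikr" (len 9), cursors c1@1 c2@4 c3@8, authorship 1..2...3.
After op 3 (insert('d')): buffer="kdwdkdqlikdr" (len 12), cursors c1@2 c2@6 c3@11, authorship 11..22...33.
After op 4 (delete): buffer="kwdkqlikr" (len 9), cursors c1@1 c2@4 c3@8, authorship 1..2...3.
After op 5 (move_left): buffer="kwdkqlikr" (len 9), cursors c1@0 c2@3 c3@7, authorship 1..2...3.
After op 6 (insert('f')): buffer="fkwdfkqlifkr" (len 12), cursors c1@1 c2@5 c3@10, authorship 11..22...33.

Answer: 1 5 10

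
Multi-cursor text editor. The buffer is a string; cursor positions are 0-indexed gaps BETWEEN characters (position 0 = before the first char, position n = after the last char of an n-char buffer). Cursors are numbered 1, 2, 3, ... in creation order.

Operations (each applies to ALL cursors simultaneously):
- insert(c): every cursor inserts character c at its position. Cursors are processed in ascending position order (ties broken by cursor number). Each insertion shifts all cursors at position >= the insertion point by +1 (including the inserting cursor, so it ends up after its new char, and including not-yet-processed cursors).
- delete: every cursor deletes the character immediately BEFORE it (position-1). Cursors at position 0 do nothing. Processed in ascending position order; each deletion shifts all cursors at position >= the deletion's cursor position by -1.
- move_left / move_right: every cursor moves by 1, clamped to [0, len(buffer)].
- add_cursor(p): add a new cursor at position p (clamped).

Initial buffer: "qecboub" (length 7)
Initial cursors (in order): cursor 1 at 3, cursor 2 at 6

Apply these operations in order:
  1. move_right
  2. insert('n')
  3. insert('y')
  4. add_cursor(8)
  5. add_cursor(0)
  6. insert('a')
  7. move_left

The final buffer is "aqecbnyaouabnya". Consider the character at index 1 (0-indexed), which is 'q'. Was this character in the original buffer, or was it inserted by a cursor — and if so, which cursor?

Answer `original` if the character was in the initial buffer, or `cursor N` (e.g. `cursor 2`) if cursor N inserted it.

Answer: original

Derivation:
After op 1 (move_right): buffer="qecboub" (len 7), cursors c1@4 c2@7, authorship .......
After op 2 (insert('n')): buffer="qecbnoubn" (len 9), cursors c1@5 c2@9, authorship ....1...2
After op 3 (insert('y')): buffer="qecbnyoubny" (len 11), cursors c1@6 c2@11, authorship ....11...22
After op 4 (add_cursor(8)): buffer="qecbnyoubny" (len 11), cursors c1@6 c3@8 c2@11, authorship ....11...22
After op 5 (add_cursor(0)): buffer="qecbnyoubny" (len 11), cursors c4@0 c1@6 c3@8 c2@11, authorship ....11...22
After op 6 (insert('a')): buffer="aqecbnyaouabnya" (len 15), cursors c4@1 c1@8 c3@11 c2@15, authorship 4....111..3.222
After op 7 (move_left): buffer="aqecbnyaouabnya" (len 15), cursors c4@0 c1@7 c3@10 c2@14, authorship 4....111..3.222
Authorship (.=original, N=cursor N): 4 . . . . 1 1 1 . . 3 . 2 2 2
Index 1: author = original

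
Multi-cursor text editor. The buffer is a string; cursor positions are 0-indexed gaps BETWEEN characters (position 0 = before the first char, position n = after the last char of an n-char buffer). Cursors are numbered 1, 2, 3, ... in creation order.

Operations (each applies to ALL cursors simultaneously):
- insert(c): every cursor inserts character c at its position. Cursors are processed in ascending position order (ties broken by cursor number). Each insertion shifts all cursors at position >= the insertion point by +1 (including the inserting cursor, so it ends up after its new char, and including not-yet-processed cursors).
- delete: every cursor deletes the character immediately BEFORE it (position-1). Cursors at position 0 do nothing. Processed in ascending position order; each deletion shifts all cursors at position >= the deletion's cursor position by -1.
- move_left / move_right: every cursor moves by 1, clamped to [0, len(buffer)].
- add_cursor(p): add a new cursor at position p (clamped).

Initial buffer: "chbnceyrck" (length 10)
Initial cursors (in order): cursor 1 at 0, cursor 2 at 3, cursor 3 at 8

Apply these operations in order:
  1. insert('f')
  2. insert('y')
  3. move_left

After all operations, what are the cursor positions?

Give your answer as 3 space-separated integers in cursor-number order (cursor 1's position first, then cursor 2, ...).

Answer: 1 6 13

Derivation:
After op 1 (insert('f')): buffer="fchbfnceyrfck" (len 13), cursors c1@1 c2@5 c3@11, authorship 1...2.....3..
After op 2 (insert('y')): buffer="fychbfynceyrfyck" (len 16), cursors c1@2 c2@7 c3@14, authorship 11...22.....33..
After op 3 (move_left): buffer="fychbfynceyrfyck" (len 16), cursors c1@1 c2@6 c3@13, authorship 11...22.....33..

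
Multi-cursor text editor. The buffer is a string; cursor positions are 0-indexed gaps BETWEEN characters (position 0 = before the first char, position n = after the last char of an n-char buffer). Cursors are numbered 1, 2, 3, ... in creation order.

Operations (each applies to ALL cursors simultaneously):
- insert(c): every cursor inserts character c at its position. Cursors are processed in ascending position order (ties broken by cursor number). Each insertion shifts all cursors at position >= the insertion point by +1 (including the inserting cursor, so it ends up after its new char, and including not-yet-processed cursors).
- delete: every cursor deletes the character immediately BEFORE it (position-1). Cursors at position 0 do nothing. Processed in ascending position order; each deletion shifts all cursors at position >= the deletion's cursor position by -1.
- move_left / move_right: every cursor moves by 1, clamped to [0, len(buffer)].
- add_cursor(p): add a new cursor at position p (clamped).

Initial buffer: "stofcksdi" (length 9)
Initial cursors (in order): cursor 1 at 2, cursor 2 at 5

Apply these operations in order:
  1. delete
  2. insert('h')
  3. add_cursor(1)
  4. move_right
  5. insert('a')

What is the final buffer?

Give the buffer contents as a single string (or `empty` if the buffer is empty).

Answer: shaoafhkasdi

Derivation:
After op 1 (delete): buffer="sofksdi" (len 7), cursors c1@1 c2@3, authorship .......
After op 2 (insert('h')): buffer="shofhksdi" (len 9), cursors c1@2 c2@5, authorship .1..2....
After op 3 (add_cursor(1)): buffer="shofhksdi" (len 9), cursors c3@1 c1@2 c2@5, authorship .1..2....
After op 4 (move_right): buffer="shofhksdi" (len 9), cursors c3@2 c1@3 c2@6, authorship .1..2....
After op 5 (insert('a')): buffer="shaoafhkasdi" (len 12), cursors c3@3 c1@5 c2@9, authorship .13.1.2.2...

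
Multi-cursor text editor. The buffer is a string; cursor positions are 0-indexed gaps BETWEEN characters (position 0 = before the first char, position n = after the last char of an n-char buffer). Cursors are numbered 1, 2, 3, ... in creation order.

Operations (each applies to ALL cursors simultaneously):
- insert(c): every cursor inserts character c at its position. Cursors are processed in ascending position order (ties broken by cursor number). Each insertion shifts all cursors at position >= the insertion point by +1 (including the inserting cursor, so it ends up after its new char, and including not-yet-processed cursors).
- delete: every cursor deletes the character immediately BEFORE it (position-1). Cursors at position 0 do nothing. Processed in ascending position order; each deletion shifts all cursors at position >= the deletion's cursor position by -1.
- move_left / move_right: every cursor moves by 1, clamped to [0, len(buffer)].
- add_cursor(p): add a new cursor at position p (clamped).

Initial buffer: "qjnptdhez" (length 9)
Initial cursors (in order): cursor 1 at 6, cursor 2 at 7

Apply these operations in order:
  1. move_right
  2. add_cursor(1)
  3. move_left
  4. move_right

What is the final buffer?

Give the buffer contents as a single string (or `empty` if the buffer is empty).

After op 1 (move_right): buffer="qjnptdhez" (len 9), cursors c1@7 c2@8, authorship .........
After op 2 (add_cursor(1)): buffer="qjnptdhez" (len 9), cursors c3@1 c1@7 c2@8, authorship .........
After op 3 (move_left): buffer="qjnptdhez" (len 9), cursors c3@0 c1@6 c2@7, authorship .........
After op 4 (move_right): buffer="qjnptdhez" (len 9), cursors c3@1 c1@7 c2@8, authorship .........

Answer: qjnptdhez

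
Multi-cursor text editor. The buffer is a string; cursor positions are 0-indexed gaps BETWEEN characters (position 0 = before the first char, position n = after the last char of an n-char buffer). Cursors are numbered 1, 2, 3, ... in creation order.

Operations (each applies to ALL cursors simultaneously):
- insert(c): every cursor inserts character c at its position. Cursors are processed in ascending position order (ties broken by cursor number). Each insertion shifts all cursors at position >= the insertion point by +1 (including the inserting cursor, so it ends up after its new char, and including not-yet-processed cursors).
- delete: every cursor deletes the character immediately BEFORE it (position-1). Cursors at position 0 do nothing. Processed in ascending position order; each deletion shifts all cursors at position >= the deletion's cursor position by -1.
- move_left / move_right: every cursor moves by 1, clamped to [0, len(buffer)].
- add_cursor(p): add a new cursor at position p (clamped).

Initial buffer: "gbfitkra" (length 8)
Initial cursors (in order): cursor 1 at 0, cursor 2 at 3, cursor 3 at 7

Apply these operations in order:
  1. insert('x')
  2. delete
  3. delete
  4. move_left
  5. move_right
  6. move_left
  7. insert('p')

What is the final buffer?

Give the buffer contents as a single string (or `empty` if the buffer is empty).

After op 1 (insert('x')): buffer="xgbfxitkrxa" (len 11), cursors c1@1 c2@5 c3@10, authorship 1...2....3.
After op 2 (delete): buffer="gbfitkra" (len 8), cursors c1@0 c2@3 c3@7, authorship ........
After op 3 (delete): buffer="gbitka" (len 6), cursors c1@0 c2@2 c3@5, authorship ......
After op 4 (move_left): buffer="gbitka" (len 6), cursors c1@0 c2@1 c3@4, authorship ......
After op 5 (move_right): buffer="gbitka" (len 6), cursors c1@1 c2@2 c3@5, authorship ......
After op 6 (move_left): buffer="gbitka" (len 6), cursors c1@0 c2@1 c3@4, authorship ......
After op 7 (insert('p')): buffer="pgpbitpka" (len 9), cursors c1@1 c2@3 c3@7, authorship 1.2...3..

Answer: pgpbitpka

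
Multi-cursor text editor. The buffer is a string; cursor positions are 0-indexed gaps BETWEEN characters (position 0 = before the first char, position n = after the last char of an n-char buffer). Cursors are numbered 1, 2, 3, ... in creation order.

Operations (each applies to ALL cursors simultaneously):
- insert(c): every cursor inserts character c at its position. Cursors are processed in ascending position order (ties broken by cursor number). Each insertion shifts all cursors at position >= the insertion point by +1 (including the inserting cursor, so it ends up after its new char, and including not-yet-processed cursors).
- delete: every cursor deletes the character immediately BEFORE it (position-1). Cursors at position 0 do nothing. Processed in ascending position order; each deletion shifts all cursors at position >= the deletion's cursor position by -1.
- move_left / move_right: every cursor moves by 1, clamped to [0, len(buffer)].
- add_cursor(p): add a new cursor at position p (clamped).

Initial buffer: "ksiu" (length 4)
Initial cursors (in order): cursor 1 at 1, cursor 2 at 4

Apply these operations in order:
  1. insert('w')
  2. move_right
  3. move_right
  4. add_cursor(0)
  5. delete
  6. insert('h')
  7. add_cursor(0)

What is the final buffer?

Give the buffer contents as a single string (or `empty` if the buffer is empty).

Answer: hkwshuh

Derivation:
After op 1 (insert('w')): buffer="kwsiuw" (len 6), cursors c1@2 c2@6, authorship .1...2
After op 2 (move_right): buffer="kwsiuw" (len 6), cursors c1@3 c2@6, authorship .1...2
After op 3 (move_right): buffer="kwsiuw" (len 6), cursors c1@4 c2@6, authorship .1...2
After op 4 (add_cursor(0)): buffer="kwsiuw" (len 6), cursors c3@0 c1@4 c2@6, authorship .1...2
After op 5 (delete): buffer="kwsu" (len 4), cursors c3@0 c1@3 c2@4, authorship .1..
After op 6 (insert('h')): buffer="hkwshuh" (len 7), cursors c3@1 c1@5 c2@7, authorship 3.1.1.2
After op 7 (add_cursor(0)): buffer="hkwshuh" (len 7), cursors c4@0 c3@1 c1@5 c2@7, authorship 3.1.1.2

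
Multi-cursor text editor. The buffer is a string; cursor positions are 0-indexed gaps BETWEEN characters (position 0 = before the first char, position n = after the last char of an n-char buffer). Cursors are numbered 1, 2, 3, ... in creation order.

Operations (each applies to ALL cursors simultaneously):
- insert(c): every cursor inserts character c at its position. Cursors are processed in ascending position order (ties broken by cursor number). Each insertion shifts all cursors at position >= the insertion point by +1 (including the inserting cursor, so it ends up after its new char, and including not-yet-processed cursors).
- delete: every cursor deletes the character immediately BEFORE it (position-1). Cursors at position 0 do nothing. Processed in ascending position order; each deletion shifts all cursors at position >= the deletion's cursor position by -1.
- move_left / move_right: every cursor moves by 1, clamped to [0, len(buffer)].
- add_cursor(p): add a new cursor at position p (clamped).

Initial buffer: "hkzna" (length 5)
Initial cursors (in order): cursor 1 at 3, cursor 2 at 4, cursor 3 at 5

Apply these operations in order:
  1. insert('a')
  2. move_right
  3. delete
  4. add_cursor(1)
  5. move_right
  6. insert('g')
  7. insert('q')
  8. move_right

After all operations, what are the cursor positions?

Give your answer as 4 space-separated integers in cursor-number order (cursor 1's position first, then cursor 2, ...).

After op 1 (insert('a')): buffer="hkzanaaa" (len 8), cursors c1@4 c2@6 c3@8, authorship ...1.2.3
After op 2 (move_right): buffer="hkzanaaa" (len 8), cursors c1@5 c2@7 c3@8, authorship ...1.2.3
After op 3 (delete): buffer="hkzaa" (len 5), cursors c1@4 c2@5 c3@5, authorship ...12
After op 4 (add_cursor(1)): buffer="hkzaa" (len 5), cursors c4@1 c1@4 c2@5 c3@5, authorship ...12
After op 5 (move_right): buffer="hkzaa" (len 5), cursors c4@2 c1@5 c2@5 c3@5, authorship ...12
After op 6 (insert('g')): buffer="hkgzaaggg" (len 9), cursors c4@3 c1@9 c2@9 c3@9, authorship ..4.12123
After op 7 (insert('q')): buffer="hkgqzaagggqqq" (len 13), cursors c4@4 c1@13 c2@13 c3@13, authorship ..44.12123123
After op 8 (move_right): buffer="hkgqzaagggqqq" (len 13), cursors c4@5 c1@13 c2@13 c3@13, authorship ..44.12123123

Answer: 13 13 13 5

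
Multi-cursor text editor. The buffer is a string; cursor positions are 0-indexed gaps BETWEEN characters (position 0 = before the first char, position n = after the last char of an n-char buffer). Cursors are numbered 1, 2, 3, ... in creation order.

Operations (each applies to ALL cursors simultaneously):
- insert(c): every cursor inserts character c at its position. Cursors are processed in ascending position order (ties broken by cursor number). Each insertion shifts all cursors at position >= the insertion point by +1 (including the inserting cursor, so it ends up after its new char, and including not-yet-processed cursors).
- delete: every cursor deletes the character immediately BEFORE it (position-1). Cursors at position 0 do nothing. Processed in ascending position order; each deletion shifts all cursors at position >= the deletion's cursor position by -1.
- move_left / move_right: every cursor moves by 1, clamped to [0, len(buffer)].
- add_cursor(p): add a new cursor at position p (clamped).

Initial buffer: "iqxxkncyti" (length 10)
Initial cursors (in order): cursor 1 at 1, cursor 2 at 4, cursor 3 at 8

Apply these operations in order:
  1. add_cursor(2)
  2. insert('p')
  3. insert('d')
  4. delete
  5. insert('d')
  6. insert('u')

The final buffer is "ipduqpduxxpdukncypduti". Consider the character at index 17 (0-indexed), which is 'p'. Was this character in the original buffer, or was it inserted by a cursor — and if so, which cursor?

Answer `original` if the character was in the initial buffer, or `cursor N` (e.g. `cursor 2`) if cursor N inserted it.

After op 1 (add_cursor(2)): buffer="iqxxkncyti" (len 10), cursors c1@1 c4@2 c2@4 c3@8, authorship ..........
After op 2 (insert('p')): buffer="ipqpxxpkncypti" (len 14), cursors c1@2 c4@4 c2@7 c3@12, authorship .1.4..2....3..
After op 3 (insert('d')): buffer="ipdqpdxxpdkncypdti" (len 18), cursors c1@3 c4@6 c2@10 c3@16, authorship .11.44..22....33..
After op 4 (delete): buffer="ipqpxxpkncypti" (len 14), cursors c1@2 c4@4 c2@7 c3@12, authorship .1.4..2....3..
After op 5 (insert('d')): buffer="ipdqpdxxpdkncypdti" (len 18), cursors c1@3 c4@6 c2@10 c3@16, authorship .11.44..22....33..
After op 6 (insert('u')): buffer="ipduqpduxxpdukncypduti" (len 22), cursors c1@4 c4@8 c2@13 c3@20, authorship .111.444..222....333..
Authorship (.=original, N=cursor N): . 1 1 1 . 4 4 4 . . 2 2 2 . . . . 3 3 3 . .
Index 17: author = 3

Answer: cursor 3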